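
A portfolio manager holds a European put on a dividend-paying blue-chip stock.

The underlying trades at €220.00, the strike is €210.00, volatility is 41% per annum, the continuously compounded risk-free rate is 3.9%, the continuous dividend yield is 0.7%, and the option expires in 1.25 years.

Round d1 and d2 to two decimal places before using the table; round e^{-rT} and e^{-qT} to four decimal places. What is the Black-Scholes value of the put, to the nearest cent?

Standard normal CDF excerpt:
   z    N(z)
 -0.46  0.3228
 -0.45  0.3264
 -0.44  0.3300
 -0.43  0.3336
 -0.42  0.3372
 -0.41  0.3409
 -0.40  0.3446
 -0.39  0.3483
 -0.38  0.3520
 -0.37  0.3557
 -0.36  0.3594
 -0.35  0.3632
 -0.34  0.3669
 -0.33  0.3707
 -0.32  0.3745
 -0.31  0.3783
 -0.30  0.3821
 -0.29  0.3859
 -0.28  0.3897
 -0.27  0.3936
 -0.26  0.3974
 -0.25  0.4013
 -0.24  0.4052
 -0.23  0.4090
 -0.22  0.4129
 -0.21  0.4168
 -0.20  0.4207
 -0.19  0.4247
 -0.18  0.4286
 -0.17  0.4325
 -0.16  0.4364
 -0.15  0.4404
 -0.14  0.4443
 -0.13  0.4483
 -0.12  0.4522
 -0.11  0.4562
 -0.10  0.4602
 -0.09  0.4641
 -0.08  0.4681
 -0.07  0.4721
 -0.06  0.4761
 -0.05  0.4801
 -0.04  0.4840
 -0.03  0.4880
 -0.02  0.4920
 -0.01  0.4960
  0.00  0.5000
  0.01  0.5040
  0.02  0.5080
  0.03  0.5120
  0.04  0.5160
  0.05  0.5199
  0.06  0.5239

€29.66

T = 1.25;  σ√T = 0.4584
ln(S/K) + (r − q + σ²/2)T = ln(220/210) + (0.039 − 0.007 + 0.41²/2)·1.25 = 0.0465 + 0.1451 = 0.1916
d₁ = 0.1916 / 0.4584 = 0.4179 ≈ 0.42
d₂ = d₁ − σ√T = 0.4179 − 0.4584 = -0.0405 ≈ -0.04
exp(−qT) = exp(−0.007·1.25) = 0.9913;  exp(−rT) = exp(−0.039·1.25) = 0.9524
N(−d₂) = N(0.04) = 0.5160;  N(−d₁) = N(-0.42) = 0.3372
P = 210·0.9524·0.5160 − 220·0.9913·0.3372 = 103.2021 − 73.5386 = 29.6635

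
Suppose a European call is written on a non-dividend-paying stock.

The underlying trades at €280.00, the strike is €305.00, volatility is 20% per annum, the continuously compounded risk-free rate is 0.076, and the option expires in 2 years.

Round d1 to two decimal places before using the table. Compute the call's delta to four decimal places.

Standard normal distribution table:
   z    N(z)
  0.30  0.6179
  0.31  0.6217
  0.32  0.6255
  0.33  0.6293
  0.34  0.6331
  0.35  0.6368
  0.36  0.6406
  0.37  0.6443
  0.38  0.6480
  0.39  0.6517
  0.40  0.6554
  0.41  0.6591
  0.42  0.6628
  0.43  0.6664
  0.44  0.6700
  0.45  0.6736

σ√T = 0.2·√2 = 0.2828
d₁ = [ln(280/305) + (0.076 + ½·0.2²)·2] / (σ√T) = (-0.0855 + 0.1920) / 0.2828 = 0.3765 → 0.38
N(d₁) = N(0.38) = 0.6480
Δ_call = N(d₁) = 0.6480

0.6480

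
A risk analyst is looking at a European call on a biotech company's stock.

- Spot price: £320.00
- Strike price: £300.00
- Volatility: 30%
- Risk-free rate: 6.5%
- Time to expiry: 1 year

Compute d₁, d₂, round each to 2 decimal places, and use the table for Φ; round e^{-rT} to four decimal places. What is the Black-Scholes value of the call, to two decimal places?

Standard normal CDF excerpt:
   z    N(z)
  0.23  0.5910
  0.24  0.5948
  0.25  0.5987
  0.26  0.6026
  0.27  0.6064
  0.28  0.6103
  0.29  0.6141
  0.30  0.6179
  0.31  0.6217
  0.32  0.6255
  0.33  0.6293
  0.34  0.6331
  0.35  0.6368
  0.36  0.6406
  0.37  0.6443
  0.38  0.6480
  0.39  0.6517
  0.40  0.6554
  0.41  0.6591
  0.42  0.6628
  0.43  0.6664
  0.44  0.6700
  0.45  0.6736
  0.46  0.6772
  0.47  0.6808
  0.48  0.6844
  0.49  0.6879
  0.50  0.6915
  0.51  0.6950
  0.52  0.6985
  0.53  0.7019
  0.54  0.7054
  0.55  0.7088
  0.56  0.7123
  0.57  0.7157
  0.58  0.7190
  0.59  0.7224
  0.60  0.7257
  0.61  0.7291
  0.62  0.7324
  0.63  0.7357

£58.51

T = 1;  σ√T = 0.3000
d₁ = [ln(320/300) + (0.065 + 0.3²/2)·1] / 0.3000 = [0.0645 + 0.1100] / 0.3000 = 0.5818 which rounds to 0.58
d₂ = d₁ − σ√T = 0.5818 − 0.3000 = 0.2818 which rounds to 0.28
exp(−rT) = exp(−0.065·1) = 0.9371
N(d₁) = N(0.58) = 0.7190;  N(d₂) = N(0.28) = 0.6103
C = 320·0.7190 − 300·0.9371·0.6103 = 230.0800 − 171.5736 = 58.5064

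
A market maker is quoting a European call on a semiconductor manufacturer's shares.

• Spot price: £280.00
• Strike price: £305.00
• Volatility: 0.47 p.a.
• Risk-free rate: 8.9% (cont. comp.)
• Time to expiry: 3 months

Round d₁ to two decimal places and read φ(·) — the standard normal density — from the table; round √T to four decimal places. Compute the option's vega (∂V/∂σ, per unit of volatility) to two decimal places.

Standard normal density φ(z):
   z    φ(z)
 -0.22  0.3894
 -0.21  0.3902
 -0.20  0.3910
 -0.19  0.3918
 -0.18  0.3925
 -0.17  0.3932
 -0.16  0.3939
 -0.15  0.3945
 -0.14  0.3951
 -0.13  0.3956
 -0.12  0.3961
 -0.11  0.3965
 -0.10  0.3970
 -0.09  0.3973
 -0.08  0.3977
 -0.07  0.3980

55.23

σ√T = 0.47·√0.25 = 0.2350
d₁ = [ln(280/305) + (0.089 + 0.47²/2)·0.25] / 0.2350 = [-0.0855 + 0.0499] / 0.2350 = -0.1517 which rounds to -0.15
√T = √0.25 = 0.5000
φ(d₁) = φ(-0.15) = 0.3945
vega = S·φ(d₁)·√T = 280·0.3945·0.5000 = 55.2300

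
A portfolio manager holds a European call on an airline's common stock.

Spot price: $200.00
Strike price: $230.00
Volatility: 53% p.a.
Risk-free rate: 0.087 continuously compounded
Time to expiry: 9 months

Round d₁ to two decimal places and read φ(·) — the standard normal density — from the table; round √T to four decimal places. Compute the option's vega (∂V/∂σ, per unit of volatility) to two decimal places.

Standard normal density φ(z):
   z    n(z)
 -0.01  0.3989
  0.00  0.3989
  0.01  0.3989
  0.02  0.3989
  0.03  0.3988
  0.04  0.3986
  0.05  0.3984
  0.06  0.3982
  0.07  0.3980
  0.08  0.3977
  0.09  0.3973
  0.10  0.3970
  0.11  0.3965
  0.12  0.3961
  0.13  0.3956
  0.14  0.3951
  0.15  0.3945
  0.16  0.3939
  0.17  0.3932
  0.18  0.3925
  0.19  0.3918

T = 0.75;  σ√T = 0.4590
d₁ = [ln(200/230) + (0.087 + ½·0.53²)·0.75] / (σ√T) = (-0.1398 + 0.1706) / 0.4590 = 0.0672 which rounds to 0.07
√T = √0.75 = 0.8660
φ(d₁) = φ(0.07) = 0.3980
vega = S·φ(d₁)·√T = 200·0.3980·0.8660 = 68.9336

68.93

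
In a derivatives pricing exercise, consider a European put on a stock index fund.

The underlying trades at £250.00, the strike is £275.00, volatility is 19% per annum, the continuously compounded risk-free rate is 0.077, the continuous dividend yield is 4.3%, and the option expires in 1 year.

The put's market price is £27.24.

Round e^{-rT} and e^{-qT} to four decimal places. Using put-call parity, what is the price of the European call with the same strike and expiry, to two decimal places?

e^(−qT) = e^(−0.043·1) = 0.9579;  e^(−rT) = e^(−0.077·1) = 0.9259
Put-call parity: C − P = S·e^(−qT) − K·e^(−rT) = 250·0.9579 − 275·0.9259 = 239.4750 − 254.6225 = -15.1475
C = P + (C − P) = 27.24 + (-15.1475) = 12.0925

£12.09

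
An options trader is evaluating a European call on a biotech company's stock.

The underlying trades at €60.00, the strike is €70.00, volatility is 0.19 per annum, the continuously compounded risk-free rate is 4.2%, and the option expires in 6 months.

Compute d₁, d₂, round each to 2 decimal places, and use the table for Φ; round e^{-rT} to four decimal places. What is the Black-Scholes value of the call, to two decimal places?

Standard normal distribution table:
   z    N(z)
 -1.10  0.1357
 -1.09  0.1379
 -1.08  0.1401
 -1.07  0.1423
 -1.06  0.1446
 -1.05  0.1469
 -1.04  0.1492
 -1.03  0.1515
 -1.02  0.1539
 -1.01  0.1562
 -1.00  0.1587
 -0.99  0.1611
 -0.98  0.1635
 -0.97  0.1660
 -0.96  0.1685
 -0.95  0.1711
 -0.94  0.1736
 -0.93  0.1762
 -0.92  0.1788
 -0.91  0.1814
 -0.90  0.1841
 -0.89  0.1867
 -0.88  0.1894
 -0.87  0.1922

T = 0.5;  σ√T = 0.1344
ln(S/K) + (r + σ²/2)T = ln(60/70) + (0.042 + 0.19²/2)·0.5 = -0.1542 + 0.0300 = -0.1241
d₁ = -0.1241 / 0.1344 = -0.9239 → -0.92
d₂ = d₁ − σ√T = -0.9239 − 0.1344 = -1.0582 → -1.06
exp(−rT) = exp(−0.042·0.5) = 0.9792
C = 60·N(-0.92) − 70·0.9792·N(-1.06) = 60·0.1788 − 70·0.9792·0.1446 = 10.7280 − 9.9115 = 0.8165

€0.82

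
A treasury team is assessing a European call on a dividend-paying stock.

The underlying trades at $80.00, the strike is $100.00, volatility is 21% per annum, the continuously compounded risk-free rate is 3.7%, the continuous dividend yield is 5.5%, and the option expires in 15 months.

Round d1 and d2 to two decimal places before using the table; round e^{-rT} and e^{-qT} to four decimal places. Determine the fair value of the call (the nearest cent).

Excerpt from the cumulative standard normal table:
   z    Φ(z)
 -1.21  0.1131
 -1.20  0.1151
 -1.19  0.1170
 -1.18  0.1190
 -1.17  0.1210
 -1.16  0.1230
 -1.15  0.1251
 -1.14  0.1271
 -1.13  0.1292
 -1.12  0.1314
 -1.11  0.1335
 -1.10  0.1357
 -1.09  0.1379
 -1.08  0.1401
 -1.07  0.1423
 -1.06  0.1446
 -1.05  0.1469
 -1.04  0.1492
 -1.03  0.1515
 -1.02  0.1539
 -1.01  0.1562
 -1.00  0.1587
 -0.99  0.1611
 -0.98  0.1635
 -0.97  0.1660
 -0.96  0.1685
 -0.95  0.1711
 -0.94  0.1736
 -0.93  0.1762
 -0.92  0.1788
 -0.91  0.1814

T = 1.25;  σ√T = 0.2348
d₁ = [ln(80/100) + (0.037 − 0.055 + 0.21²/2)·1.25] / 0.2348 = [-0.2231 + 0.0051] / 0.2348 = -0.9288 → -0.93
d₂ = d₁ − σ√T = -0.9288 − 0.2348 = -1.1636 → -1.16
e^(−qT) = e^(−0.055·1.25) = 0.9336;  e^(−rT) = e^(−0.037·1.25) = 0.9548
N(d₁) = N(-0.93) = 0.1762;  N(d₂) = N(-1.16) = 0.1230
C = 80·0.9336·0.1762 − 100·0.9548·0.1230 = 13.1600 − 11.7440 = 1.4160

$1.42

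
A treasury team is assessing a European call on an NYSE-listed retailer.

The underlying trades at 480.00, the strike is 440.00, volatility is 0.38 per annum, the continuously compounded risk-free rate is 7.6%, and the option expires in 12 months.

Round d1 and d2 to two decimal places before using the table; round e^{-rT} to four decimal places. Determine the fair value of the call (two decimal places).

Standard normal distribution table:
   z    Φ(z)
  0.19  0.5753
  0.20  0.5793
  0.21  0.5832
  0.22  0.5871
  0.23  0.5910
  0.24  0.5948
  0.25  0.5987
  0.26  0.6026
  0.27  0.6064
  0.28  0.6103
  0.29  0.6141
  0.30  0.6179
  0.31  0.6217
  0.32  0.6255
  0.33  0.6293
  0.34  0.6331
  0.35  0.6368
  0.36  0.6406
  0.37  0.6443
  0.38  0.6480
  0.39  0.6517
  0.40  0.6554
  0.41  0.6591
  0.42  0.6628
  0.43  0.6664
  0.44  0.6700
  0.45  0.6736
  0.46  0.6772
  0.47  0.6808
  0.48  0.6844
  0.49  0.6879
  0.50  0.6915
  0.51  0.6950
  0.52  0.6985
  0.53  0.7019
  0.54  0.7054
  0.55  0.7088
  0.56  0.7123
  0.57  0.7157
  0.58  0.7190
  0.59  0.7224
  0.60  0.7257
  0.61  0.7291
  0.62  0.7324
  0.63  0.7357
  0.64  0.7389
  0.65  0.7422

109.00

T = 1;  σ√T = 0.3800
d₁ = [ln(480/440) + (0.076 + ½·0.38²)·1] / (σ√T) = (0.0870 + 0.1482) / 0.3800 = 0.6190 → 0.62
d₂ = 0.6190 − 0.3800 = 0.2390 → 0.24
exp(−rT) = exp(−0.076·1) = 0.9268
C = 480·N(0.62) − 440·0.9268·N(0.24) = 480·0.7324 − 440·0.9268·0.5948 = 351.5520 − 242.5547 = 108.9973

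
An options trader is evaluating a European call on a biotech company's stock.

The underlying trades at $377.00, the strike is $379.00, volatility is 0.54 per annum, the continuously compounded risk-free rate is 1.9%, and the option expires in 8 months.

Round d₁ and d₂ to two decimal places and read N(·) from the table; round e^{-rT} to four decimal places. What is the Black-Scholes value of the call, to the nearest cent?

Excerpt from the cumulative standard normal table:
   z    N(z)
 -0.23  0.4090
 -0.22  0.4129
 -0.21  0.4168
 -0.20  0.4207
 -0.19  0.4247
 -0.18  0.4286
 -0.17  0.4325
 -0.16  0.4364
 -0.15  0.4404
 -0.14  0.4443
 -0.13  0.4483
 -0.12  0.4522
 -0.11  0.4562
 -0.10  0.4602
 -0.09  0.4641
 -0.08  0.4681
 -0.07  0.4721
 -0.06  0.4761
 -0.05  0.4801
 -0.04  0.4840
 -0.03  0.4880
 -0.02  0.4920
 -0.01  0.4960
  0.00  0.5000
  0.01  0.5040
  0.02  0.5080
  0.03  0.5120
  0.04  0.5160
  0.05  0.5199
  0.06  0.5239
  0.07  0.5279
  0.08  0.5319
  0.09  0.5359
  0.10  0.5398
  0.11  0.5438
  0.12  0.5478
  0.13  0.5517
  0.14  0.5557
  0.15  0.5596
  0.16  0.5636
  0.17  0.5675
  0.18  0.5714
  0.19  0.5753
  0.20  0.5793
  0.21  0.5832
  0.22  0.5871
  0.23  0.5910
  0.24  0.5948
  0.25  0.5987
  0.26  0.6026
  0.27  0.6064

$66.80

σ√T = 0.54·√0.6667 = 0.4409
ln(S/K) + (r + σ²/2)T = ln(377/379) + (0.019 + 0.54²/2)·0.6667 = -0.0053 + 0.1099 = 0.1046
d₁ = 0.1046 / 0.4409 = 0.2372 ≈ 0.24
d₂ = d₁ − σ√T = 0.2372 − 0.4409 = -0.2037 ≈ -0.20
exp(−rT) = exp(−0.019·0.6667) = 0.9874
N(d₁) = N(0.24) = 0.5948;  N(d₂) = N(-0.20) = 0.4207
C = 377·0.5948 − 379·0.9874·0.4207 = 224.2396 − 157.4363 = 66.8033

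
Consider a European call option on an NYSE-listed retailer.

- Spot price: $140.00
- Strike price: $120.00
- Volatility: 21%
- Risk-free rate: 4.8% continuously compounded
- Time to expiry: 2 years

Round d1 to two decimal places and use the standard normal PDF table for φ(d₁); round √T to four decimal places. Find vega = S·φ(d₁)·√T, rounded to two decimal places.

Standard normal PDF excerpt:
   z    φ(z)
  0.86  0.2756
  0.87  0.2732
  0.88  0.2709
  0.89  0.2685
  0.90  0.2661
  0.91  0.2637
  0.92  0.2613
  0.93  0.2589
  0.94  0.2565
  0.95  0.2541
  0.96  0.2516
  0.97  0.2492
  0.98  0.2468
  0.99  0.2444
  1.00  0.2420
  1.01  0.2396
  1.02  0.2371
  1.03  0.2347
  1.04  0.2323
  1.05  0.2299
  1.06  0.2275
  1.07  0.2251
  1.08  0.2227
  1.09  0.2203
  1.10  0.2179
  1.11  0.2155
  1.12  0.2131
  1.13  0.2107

48.39

σ√T = 0.21·√2 = 0.2970
d₁ = [ln(140/120) + (0.048 + 0.21²/2)·2] / 0.2970 = [0.1542 + 0.1401] / 0.2970 = 0.9908 ⇒ 0.99
√T = √2 = 1.4142
φ(d₁) = φ(0.99) = 0.2444
vega = S·φ(d₁)·√T = 140·0.2444·1.4142 = 48.3883
(Vega is the same for a European call and put with the same parameters.)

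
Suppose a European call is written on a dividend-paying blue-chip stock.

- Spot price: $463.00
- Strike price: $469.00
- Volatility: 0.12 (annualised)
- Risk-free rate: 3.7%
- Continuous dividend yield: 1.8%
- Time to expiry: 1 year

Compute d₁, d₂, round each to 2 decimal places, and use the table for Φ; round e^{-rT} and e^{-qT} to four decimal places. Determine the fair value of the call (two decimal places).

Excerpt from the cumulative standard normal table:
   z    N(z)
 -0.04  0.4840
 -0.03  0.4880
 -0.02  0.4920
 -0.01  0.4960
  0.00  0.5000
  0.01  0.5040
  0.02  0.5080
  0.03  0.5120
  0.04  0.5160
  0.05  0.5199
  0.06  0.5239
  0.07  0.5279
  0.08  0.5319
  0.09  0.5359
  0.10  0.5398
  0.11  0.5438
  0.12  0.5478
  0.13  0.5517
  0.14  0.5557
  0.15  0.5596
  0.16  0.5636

T = 1;  σ√T = 0.1200
d₁ = [ln(463/469) + (0.037 − 0.018 + ½·0.12²)·1] / (σ√T) = (-0.0129 + 0.0262) / 0.1200 = 0.1110 which rounds to 0.11
d₂ = 0.1110 − 0.1200 = -0.0090 which rounds to -0.01
e^(−qT) = e^(−0.018·1) = 0.9822;  e^(−rT) = e^(−0.037·1) = 0.9637
C = 463·0.9822·N(0.11) − 469·0.9637·N(-0.01) = 463·0.9822·0.5438 − 469·0.9637·0.4960 = 247.2977 − 224.1797 = 23.1180

$23.12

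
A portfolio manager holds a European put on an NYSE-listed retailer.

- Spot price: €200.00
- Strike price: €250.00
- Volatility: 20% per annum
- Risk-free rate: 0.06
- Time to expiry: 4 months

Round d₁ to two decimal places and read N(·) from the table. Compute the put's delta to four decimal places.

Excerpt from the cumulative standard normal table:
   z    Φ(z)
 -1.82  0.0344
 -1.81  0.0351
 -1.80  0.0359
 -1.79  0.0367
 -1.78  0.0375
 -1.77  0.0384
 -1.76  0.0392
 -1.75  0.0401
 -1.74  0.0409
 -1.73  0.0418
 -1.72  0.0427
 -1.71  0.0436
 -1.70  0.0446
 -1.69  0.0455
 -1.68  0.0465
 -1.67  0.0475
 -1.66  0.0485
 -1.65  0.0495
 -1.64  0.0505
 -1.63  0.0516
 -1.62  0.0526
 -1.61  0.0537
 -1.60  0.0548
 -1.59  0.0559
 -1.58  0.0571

σ√T = 0.2 × 0.5774 = 0.1155
ln(S/K) + (r + σ²/2)T = ln(200/250) + (0.06 + 0.2²/2)·0.3333 = -0.2231 + 0.0267 = -0.1965
d₁ = -0.1965 / 0.1155 = -1.7015 → -1.70
N(d₁) = N(-1.70) = 0.0446
Δ_put = N(d₁) − 1 = 0.0446 − 1 = -0.9554

-0.9554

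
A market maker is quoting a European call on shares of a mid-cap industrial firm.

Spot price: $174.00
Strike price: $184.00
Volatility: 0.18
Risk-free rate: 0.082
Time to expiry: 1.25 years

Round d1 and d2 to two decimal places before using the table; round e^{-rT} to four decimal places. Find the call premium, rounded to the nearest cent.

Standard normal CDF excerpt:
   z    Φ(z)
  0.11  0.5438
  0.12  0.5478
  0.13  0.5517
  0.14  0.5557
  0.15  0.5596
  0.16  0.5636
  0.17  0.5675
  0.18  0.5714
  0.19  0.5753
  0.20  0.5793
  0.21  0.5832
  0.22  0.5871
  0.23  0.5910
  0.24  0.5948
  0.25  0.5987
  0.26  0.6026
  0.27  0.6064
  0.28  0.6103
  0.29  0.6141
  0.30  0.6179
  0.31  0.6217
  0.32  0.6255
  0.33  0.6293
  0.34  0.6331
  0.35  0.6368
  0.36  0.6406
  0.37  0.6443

σ√T = 0.18 × 1.1180 = 0.2012
d₁ = [ln(174/184) + (0.082 + ½·0.18²)·1.25] / (σ√T) = (-0.0559 + 0.1228) / 0.2012 = 0.3323 ≈ 0.33
d₂ = 0.3323 − 0.2012 = 0.1310 ≈ 0.13
e^(−rT) = e^(−0.082·1.25) = 0.9026
N(d₁) = N(0.33) = 0.6293;  N(d₂) = N(0.13) = 0.5517
C = 174·0.6293 − 184·0.9026·0.5517 = 109.4982 − 91.6255 = 17.8727

$17.87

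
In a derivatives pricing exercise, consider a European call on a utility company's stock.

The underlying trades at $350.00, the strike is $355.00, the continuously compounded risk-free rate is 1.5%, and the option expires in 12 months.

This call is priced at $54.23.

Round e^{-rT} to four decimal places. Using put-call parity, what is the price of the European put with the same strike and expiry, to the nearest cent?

$53.94

e^(−rT) = e^(−0.015·1) = 0.9851
Put-call parity: C − P = S − K·e^(−rT) = 350 − 355·0.9851 = 350 − 349.7105 = 0.2895
P = C − (C − P) = 54.23 − (0.2895) = 53.9405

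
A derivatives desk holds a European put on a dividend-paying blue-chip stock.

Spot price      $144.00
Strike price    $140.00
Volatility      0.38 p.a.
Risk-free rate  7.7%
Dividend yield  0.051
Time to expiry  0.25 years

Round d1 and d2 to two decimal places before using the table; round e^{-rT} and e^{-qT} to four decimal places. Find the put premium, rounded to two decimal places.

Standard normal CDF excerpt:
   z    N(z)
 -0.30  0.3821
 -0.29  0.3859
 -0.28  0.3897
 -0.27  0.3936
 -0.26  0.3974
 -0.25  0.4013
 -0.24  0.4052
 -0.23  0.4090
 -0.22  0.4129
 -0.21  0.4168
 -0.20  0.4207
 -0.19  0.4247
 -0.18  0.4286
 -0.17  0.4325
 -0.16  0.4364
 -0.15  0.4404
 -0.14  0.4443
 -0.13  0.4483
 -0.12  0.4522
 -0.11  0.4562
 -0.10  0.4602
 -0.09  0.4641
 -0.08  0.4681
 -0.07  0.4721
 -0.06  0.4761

T = 0.25;  σ√T = 0.1900
d₁ = [ln(144/140) + (0.077 − 0.051 + 0.38²/2)·0.25] / 0.1900 = [0.0282 + 0.0246] / 0.1900 = 0.2775 which rounds to 0.28
d₂ = d₁ − σ√T = 0.2775 − 0.1900 = 0.0875 which rounds to 0.09
exp(−qT) = exp(−0.051·0.25) = 0.9873;  exp(−rT) = exp(−0.077·0.25) = 0.9809
N(−d₂) = N(-0.09) = 0.4641;  N(−d₁) = N(-0.28) = 0.3897
P = 140·0.9809·0.4641 − 144·0.9873·0.3897 = 63.7330 − 55.4041 = 8.3289

$8.33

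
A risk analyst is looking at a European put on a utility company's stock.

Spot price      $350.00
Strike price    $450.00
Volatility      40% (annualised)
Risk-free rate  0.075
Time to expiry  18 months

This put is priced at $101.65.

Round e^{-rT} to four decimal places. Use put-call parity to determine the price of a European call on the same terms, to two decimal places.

e^(−rT) = e^(−0.075·1.5) = 0.8936
Put-call parity: C − P = S − K·e^(−rT) = 350 − 450·0.8936 = 350 − 402.1200 = -52.1200
C = P + (C − P) = 101.65 + (-52.1200) = 49.5300

$49.53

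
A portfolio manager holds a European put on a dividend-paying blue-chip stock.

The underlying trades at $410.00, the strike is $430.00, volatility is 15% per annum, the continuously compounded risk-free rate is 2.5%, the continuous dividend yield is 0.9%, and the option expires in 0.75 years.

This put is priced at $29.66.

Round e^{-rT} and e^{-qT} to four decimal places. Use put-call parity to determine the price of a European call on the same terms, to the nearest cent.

e^(−qT) = e^(−0.009·0.75) = 0.9933;  e^(−rT) = e^(−0.025·0.75) = 0.9814
Put-call parity: C − P = S·e^(−qT) − K·e^(−rT) = 410·0.9933 − 430·0.9814 = 407.2530 − 422.0020 = -14.7490
C = P + (C − P) = 29.66 + (-14.7490) = 14.9110

$14.91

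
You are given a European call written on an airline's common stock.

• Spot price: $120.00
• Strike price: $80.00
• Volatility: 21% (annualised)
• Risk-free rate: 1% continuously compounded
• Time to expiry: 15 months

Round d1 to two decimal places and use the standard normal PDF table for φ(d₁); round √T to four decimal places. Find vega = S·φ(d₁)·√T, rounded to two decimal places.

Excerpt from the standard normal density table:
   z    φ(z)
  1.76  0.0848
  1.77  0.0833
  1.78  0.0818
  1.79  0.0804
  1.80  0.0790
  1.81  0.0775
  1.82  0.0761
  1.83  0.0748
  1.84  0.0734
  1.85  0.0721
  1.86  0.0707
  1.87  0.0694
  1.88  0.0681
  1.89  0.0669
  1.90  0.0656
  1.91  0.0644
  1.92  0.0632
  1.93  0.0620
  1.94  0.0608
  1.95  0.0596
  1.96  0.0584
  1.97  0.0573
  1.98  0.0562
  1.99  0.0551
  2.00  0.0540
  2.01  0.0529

8.80

σ√T = 0.21 × 1.1180 = 0.2348
d₁ = [ln(120/80) + (0.01 + 0.21²/2)·1.25] / 0.2348 = [0.4055 + 0.0401] / 0.2348 = 1.8976 → 1.90
√T = √1.25 = 1.1180
φ(d₁) = φ(1.90) = 0.0656
vega = S·φ(d₁)·√T = 120·0.0656·1.1180 = 8.8009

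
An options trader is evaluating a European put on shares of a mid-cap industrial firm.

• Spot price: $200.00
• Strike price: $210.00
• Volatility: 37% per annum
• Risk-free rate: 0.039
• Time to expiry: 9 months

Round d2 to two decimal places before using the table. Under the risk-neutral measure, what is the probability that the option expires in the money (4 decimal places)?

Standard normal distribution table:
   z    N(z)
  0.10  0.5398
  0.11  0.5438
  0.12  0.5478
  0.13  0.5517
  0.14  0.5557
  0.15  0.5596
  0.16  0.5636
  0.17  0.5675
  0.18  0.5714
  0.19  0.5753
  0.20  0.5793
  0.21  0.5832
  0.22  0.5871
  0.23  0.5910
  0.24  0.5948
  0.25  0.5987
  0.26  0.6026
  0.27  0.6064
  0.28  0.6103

σ√T = 0.37 × 0.8660 = 0.3204
d₁ = [ln(200/210) + (0.039 + 0.37²/2)·0.75] / 0.3204 = [-0.0488 + 0.0806] / 0.3204 = 0.0992 which rounds to 0.10
d₂ = d₁ − σ√T = 0.0992 − 0.3204 = -0.2212 which rounds to -0.22
Risk-neutral Pr[S_T < K] = N(−d₂) = N(0.22) = 0.5871

0.5871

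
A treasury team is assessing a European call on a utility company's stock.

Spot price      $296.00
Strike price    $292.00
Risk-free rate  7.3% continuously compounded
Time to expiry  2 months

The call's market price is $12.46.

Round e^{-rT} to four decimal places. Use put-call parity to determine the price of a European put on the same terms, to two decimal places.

exp(−rT) = exp(−0.073·0.1667) = 0.9879
Put-call parity: C − P = S − K·e^(−rT) = 296 − 292·0.9879 = 296 − 288.4668 = 7.5332
P = C − (C − P) = 12.46 − (7.5332) = 4.9268

$4.93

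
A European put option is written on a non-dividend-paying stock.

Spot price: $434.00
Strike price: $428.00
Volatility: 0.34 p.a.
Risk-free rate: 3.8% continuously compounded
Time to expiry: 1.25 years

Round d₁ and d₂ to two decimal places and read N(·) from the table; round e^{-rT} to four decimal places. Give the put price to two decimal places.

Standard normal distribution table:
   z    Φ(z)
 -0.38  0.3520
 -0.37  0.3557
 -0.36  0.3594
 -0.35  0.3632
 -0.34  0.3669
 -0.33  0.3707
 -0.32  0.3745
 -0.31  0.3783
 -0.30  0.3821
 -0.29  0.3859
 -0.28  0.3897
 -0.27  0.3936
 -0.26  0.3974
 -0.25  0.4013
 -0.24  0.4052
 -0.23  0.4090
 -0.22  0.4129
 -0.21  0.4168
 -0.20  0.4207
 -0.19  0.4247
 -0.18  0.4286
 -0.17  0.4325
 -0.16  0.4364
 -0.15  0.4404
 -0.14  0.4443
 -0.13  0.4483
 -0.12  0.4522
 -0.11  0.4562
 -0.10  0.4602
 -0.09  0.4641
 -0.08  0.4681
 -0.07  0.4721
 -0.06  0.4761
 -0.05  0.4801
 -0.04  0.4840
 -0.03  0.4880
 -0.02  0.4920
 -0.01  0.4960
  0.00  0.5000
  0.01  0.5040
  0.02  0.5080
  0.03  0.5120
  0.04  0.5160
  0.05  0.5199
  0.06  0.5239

$51.34

σ√T = 0.34 × 1.1180 = 0.3801
ln(S/K) + (r + σ²/2)T = ln(434/428) + (0.038 + 0.34²/2)·1.25 = 0.0139 + 0.1198 = 0.1337
d₁ = 0.1337 / 0.3801 = 0.3516 ≈ 0.35
d₂ = d₁ − σ√T = 0.3516 − 0.3801 = -0.0285 ≈ -0.03
e^(−rT) = e^(−0.038·1.25) = 0.9536
P = 428·0.9536·N(0.03) − 434·N(-0.35) = 428·0.9536·0.5120 − 434·0.3632 = 208.9681 − 157.6288 = 51.3393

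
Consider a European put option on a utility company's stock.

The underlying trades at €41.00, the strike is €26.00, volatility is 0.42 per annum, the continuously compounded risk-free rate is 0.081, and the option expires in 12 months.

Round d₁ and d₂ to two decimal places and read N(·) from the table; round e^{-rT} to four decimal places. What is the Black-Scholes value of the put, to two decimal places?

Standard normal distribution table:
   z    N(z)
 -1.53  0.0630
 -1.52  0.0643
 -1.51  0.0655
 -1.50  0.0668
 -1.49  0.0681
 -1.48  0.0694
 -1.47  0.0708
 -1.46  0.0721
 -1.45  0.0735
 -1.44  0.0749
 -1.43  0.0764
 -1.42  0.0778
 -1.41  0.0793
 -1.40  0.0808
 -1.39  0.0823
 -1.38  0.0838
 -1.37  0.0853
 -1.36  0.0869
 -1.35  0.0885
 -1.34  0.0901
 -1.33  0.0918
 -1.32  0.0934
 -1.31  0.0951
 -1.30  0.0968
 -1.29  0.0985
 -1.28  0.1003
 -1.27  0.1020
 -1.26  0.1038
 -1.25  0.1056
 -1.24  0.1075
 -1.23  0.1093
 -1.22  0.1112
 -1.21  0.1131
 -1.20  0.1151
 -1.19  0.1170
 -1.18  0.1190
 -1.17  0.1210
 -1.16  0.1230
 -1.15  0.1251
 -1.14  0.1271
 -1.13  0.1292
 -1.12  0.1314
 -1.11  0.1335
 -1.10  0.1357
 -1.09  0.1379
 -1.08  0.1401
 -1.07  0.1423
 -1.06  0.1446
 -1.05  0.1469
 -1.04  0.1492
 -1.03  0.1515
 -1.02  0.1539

σ√T = 0.42·√1 = 0.4200
d₁ = [ln(41/26) + (0.081 + 0.42²/2)·1] / 0.4200 = [0.4555 + 0.1692] / 0.4200 = 1.4873 ⇒ 1.49
d₂ = d₁ − σ√T = 1.4873 − 0.4200 = 1.0673 ⇒ 1.07
exp(−rT) = exp(−0.081·1) = 0.9222
N(−d₂) = N(-1.07) = 0.1423;  N(−d₁) = N(-1.49) = 0.0681
P = 26·0.9222·0.1423 − 41·0.0681 = 3.4120 − 2.7921 = 0.6199

€0.62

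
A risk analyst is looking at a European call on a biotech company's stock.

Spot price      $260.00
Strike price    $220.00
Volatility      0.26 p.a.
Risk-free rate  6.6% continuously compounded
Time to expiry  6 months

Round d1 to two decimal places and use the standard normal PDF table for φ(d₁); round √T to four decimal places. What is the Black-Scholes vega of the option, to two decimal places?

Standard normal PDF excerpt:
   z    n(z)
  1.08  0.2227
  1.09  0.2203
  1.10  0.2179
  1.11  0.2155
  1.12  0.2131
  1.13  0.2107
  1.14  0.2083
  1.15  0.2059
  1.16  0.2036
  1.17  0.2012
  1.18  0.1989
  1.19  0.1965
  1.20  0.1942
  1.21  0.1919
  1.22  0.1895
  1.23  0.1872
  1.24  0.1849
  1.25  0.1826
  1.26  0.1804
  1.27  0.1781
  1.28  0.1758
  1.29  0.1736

36.57

T = 0.5;  σ√T = 0.1838
d₁ = [ln(260/220) + (0.066 + 0.26²/2)·0.5] / 0.1838 = [0.1671 + 0.0499] / 0.1838 = 1.1801 which rounds to 1.18
√T = √0.5 = 0.7071
φ(d₁) = φ(1.18) = 0.1989
vega = S·φ(d₁)·√T = 260·0.1989·0.7071 = 36.5670
(Call and put vega coincide under Black-Scholes.)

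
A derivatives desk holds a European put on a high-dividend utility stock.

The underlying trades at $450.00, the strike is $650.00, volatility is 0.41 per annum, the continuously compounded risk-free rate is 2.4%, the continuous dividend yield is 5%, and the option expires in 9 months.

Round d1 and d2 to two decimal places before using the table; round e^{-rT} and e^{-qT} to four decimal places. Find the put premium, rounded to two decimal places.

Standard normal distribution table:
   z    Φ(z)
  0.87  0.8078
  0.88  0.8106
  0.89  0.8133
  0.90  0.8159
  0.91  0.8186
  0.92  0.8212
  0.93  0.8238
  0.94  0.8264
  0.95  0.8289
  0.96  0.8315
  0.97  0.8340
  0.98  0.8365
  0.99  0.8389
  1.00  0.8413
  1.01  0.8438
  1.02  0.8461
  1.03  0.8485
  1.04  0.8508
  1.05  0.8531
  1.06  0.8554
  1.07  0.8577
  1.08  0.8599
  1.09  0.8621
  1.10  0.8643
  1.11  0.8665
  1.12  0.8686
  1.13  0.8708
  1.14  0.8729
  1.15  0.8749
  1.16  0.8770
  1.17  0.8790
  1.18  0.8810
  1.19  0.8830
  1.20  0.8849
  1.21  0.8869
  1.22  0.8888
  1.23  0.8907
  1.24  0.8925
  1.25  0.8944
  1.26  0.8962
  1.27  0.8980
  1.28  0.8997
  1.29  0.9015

σ√T = 0.41 × 0.8660 = 0.3551
d₁ = [ln(450/650) + (0.024 − 0.05 + 0.41²/2)·0.75] / 0.3551 = [-0.3677 + 0.0435] / 0.3551 = -0.9130 → -0.91
d₂ = d₁ − σ√T = -0.9130 − 0.3551 = -1.2681 → -1.27
e^(−qT) = e^(−0.05·0.75) = 0.9632;  e^(−rT) = e^(−0.024·0.75) = 0.9822
P = 650·0.9822·N(1.27) − 450·0.9632·N(0.91) = 650·0.9822·0.8980 − 450·0.9632·0.8186 = 573.3101 − 354.8140 = 218.4962

$218.50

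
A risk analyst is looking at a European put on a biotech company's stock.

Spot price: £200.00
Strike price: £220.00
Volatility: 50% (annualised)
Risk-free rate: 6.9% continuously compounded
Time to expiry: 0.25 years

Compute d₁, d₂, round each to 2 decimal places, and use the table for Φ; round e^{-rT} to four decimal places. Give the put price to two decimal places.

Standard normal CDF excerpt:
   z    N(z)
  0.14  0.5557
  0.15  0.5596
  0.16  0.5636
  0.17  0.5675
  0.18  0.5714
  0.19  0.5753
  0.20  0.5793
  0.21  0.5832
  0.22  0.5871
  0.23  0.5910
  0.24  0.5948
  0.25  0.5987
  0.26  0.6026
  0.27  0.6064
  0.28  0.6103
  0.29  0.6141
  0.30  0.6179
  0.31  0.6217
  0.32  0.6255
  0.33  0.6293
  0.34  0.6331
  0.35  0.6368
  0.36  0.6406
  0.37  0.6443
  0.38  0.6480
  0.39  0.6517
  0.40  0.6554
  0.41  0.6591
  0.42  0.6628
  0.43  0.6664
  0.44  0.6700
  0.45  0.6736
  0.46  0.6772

£29.82

σ√T = 0.5 × 0.5000 = 0.2500
ln(S/K) + (r + σ²/2)T = ln(200/220) + (0.069 + 0.5²/2)·0.25 = -0.0953 + 0.0485 = -0.0468
d₁ = -0.0468 / 0.2500 = -0.1872 which rounds to -0.19
d₂ = d₁ − σ√T = -0.1872 − 0.2500 = -0.4372 which rounds to -0.44
e^(−rT) = e^(−0.069·0.25) = 0.9829
N(−d₂) = N(0.44) = 0.6700;  N(−d₁) = N(0.19) = 0.5753
P = 220·0.9829·0.6700 − 200·0.5753 = 144.8795 − 115.0600 = 29.8195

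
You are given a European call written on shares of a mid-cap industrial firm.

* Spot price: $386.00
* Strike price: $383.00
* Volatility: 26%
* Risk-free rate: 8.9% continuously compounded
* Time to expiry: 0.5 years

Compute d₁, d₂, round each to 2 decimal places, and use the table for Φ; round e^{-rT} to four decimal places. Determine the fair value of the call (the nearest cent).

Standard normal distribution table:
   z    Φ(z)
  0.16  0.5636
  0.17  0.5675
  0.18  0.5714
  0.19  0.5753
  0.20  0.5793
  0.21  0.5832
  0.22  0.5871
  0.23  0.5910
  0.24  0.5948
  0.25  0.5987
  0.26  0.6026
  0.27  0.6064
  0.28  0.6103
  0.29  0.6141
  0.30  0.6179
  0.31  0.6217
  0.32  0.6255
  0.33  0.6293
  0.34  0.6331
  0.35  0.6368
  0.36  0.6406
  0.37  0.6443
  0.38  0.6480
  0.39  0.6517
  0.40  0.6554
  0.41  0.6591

$39.37

T = 0.5;  σ√T = 0.1838
ln(S/K) + (r + σ²/2)T = ln(386/383) + (0.089 + 0.26²/2)·0.5 = 0.0078 + 0.0614 = 0.0692
d₁ = 0.0692 / 0.1838 = 0.3764 which rounds to 0.38
d₂ = d₁ − σ√T = 0.3764 − 0.1838 = 0.1926 which rounds to 0.19
exp(−rT) = exp(−0.089·0.5) = 0.9565
N(d₁) = N(0.38) = 0.6480;  N(d₂) = N(0.19) = 0.5753
C = 386·0.6480 − 383·0.9565·0.5753 = 250.1280 − 210.7551 = 39.3729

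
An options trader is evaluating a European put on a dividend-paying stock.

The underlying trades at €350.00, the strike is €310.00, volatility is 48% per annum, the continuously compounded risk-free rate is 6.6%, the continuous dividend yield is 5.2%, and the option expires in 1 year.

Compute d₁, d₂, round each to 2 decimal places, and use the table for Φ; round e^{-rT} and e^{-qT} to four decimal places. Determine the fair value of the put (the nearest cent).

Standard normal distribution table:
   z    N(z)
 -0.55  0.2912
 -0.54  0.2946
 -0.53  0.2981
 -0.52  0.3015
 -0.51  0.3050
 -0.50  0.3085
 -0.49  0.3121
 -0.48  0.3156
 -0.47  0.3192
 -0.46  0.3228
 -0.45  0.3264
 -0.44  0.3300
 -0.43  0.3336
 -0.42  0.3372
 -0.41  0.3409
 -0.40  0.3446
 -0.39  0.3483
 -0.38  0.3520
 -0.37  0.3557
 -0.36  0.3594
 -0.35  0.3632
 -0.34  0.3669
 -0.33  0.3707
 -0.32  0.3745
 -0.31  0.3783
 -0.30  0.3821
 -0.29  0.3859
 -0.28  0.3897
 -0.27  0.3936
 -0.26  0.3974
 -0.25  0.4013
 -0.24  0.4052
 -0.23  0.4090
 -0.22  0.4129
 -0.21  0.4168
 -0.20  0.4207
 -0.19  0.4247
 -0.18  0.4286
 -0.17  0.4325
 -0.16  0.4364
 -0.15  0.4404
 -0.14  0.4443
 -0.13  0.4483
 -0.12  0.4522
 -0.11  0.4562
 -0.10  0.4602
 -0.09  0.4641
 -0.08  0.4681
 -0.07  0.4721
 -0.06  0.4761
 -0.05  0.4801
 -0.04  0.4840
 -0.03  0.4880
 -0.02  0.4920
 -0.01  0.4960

σ√T = 0.48·√1 = 0.4800
ln(S/K) + (r − q + σ²/2)T = ln(350/310) + (0.066 − 0.052 + 0.48²/2)·1 = 0.1214 + 0.1292 = 0.2506
d₁ = 0.2506 / 0.4800 = 0.5220 ≈ 0.52
d₂ = d₁ − σ√T = 0.5220 − 0.4800 = 0.0420 ≈ 0.04
e^(−qT) = e^(−0.052·1) = 0.9493;  e^(−rT) = e^(−0.066·1) = 0.9361
N(−d₂) = N(-0.04) = 0.4840;  N(−d₁) = N(-0.52) = 0.3015
P = 310·0.9361·0.4840 − 350·0.9493·0.3015 = 140.4524 − 100.1749 = 40.2776

€40.28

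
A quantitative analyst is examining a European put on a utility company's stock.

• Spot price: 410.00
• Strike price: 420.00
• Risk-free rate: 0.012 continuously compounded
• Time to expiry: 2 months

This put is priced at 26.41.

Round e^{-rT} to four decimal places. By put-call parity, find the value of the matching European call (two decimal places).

17.25

exp(−rT) = exp(−0.012·0.1667) = 0.9980
Put-call parity: C − P = S − K·e^(−rT) = 410 − 420·0.9980 = 410 − 419.1600 = -9.1600
C = P + (C − P) = 26.41 + (-9.1600) = 17.2500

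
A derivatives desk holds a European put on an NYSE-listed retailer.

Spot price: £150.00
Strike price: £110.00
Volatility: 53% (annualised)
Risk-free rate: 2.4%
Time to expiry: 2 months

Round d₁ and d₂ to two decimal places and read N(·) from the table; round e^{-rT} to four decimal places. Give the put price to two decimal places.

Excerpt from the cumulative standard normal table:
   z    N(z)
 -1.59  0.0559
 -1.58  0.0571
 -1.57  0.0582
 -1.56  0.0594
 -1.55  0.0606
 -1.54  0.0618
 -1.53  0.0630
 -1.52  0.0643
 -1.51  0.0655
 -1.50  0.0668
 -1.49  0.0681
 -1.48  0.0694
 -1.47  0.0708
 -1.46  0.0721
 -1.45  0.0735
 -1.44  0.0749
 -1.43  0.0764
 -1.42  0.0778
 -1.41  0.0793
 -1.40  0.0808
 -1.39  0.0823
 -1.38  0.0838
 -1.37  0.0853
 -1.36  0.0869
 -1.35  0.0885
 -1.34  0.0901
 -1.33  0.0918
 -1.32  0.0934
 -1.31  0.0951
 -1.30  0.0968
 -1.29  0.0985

T = 0.1667;  σ√T = 0.2164
d₁ = [ln(150/110) + (0.024 + ½·0.53²)·0.1667] / (σ√T) = (0.3102 + 0.0274) / 0.2164 = 1.5601 which rounds to 1.56
d₂ = 1.5601 − 0.2164 = 1.3437 which rounds to 1.34
e^(−rT) = e^(−0.024·0.1667) = 0.9960
N(−d₂) = N(-1.34) = 0.0901;  N(−d₁) = N(-1.56) = 0.0594
P = 110·0.9960·0.0901 − 150·0.0594 = 9.8714 − 8.9100 = 0.9614

£0.96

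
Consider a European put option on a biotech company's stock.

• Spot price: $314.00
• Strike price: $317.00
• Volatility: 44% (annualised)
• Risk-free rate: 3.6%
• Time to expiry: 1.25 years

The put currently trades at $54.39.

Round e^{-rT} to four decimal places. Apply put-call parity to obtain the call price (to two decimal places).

$65.34

exp(−rT) = exp(−0.036·1.25) = 0.9560
Put-call parity: C − P = S − K·e^(−rT) = 314 − 317·0.9560 = 314 − 303.0520 = 10.9480
C = P + (C − P) = 54.39 + (10.9480) = 65.3380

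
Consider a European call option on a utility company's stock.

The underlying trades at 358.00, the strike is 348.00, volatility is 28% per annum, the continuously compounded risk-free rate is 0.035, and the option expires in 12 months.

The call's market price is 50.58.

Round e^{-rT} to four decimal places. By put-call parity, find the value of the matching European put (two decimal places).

28.61

e^(−rT) = e^(−0.035·1) = 0.9656
Put-call parity: C − P = S − K·e^(−rT) = 358 − 348·0.9656 = 358 − 336.0288 = 21.9712
P = C − (C − P) = 50.58 − (21.9712) = 28.6088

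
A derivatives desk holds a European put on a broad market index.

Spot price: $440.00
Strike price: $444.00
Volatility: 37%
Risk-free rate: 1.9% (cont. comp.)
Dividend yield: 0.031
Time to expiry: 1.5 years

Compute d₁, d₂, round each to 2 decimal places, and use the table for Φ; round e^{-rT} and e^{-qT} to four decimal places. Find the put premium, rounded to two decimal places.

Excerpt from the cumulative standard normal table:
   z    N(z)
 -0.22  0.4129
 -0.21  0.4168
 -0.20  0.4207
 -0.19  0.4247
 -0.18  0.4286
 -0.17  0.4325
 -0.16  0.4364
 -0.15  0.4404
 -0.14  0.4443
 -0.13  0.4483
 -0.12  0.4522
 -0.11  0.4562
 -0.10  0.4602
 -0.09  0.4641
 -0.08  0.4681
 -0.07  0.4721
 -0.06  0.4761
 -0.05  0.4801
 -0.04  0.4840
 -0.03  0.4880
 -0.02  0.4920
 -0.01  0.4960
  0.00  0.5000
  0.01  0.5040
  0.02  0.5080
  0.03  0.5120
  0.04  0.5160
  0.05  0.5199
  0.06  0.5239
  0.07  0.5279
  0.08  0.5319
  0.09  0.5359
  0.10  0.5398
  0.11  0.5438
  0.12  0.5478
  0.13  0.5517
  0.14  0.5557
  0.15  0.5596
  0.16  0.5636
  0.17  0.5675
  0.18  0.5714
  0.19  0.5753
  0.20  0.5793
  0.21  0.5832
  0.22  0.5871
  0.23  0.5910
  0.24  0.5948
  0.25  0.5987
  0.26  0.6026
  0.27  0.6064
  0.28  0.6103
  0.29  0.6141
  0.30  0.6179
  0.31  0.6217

$83.34

T = 1.5;  σ√T = 0.4532
d₁ = [ln(440/444) + (0.019 − 0.031 + ½·0.37²)·1.5] / (σ√T) = (-0.0090 + 0.0847) / 0.4532 = 0.1669 ≈ 0.17
d₂ = 0.1669 − 0.4532 = -0.2863 ≈ -0.29
e^(−qT) = e^(−0.031·1.5) = 0.9546;  e^(−rT) = e^(−0.019·1.5) = 0.9719
N(−d₂) = N(0.29) = 0.6141;  N(−d₁) = N(-0.17) = 0.4325
P = 444·0.9719·0.6141 − 440·0.9546·0.4325 = 264.9986 − 181.6604 = 83.3383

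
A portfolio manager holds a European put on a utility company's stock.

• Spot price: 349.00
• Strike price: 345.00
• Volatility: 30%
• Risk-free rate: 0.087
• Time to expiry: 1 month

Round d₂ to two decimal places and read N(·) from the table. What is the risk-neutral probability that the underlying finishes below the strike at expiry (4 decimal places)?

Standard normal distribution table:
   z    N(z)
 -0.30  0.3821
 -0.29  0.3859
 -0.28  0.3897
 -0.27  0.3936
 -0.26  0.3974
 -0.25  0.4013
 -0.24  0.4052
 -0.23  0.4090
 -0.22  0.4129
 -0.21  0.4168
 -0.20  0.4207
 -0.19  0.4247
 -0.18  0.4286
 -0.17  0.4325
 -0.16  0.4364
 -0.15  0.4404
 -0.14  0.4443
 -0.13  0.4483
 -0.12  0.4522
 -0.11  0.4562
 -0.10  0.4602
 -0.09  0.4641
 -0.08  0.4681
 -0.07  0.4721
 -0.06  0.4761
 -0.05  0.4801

0.4325

T = 0.08333;  σ√T = 0.0866
d₁ = [ln(349/345) + (0.087 + 0.3²/2)·0.08333] / 0.0866 = [0.0115 + 0.0110] / 0.0866 = 0.2601 → 0.26
d₂ = d₁ − σ√T = 0.2601 − 0.0866 = 0.1735 → 0.17
Risk-neutral Pr[S_T < K] = N(−d₂) = N(-0.17) = 0.4325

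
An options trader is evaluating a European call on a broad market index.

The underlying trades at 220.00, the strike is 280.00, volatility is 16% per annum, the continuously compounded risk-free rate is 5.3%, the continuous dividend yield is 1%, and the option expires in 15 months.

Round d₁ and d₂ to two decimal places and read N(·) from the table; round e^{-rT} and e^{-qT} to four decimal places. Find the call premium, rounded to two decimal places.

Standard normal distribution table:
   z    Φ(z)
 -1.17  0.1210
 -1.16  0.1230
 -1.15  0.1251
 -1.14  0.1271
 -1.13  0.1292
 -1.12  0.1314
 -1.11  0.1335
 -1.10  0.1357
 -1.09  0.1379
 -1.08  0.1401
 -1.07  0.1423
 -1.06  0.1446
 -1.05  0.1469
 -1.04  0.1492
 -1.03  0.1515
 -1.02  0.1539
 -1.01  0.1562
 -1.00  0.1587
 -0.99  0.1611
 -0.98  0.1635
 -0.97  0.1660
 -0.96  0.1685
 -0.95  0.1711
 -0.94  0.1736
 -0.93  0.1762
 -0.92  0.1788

3.30

T = 1.25;  σ√T = 0.1789
d₁ = [ln(220/280) + (0.053 − 0.01 + ½·0.16²)·1.25] / (σ√T) = (-0.2412 + 0.0697) / 0.1789 = -0.9582 ⇒ -0.96
d₂ = -0.9582 − 0.1789 = -1.1371 ⇒ -1.14
exp(−qT) = exp(−0.01·1.25) = 0.9876;  exp(−rT) = exp(−0.053·1.25) = 0.9359
C = 220·0.9876·N(-0.96) − 280·0.9359·N(-1.14) = 220·0.9876·0.1685 − 280·0.9359·0.1271 = 36.6103 − 33.3068 = 3.3035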